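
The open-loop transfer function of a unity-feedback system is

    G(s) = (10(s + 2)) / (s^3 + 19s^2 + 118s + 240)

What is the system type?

Type 0

The denominator has no factor of s at the origin — no free integrator — so this is a Type 0 system.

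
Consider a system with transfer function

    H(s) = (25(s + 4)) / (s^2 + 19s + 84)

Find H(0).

H(0) = 25/21 ≈ 1.190

Set s = 0: H(0) = (100) / (84) = 25/21.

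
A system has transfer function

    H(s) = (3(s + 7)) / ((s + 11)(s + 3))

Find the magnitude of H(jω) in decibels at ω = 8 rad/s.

|H(j8)|_dB ≈ -11.2 dB

Substitute s = j8: numerator = 21 + j24, denominator = -31 + j112.
|H(j8)| = |21 + j24| / |-31 + j112| = 31.890 / 116.21 ≈ 0.2744.
In decibels: 20·log₁₀(0.2744) ≈ -11.2 dB.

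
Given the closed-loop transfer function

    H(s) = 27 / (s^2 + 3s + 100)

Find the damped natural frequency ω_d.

Comparing s^2 + 3s + 100 to s^2 + 2ζωₙs + ωₙ²: ωₙ = 10 rad/s and ζ = 3/(2·10) = 0.15.
ζωₙ = 3/2 = 1.5, so ω_d = ωₙ√(1−ζ²) = √(ωₙ² − (ζωₙ)²) = √(100 − 1.5²) = √97.75 ≈ 9.887 rad/s.

ω_d ≈ 9.887 rad/s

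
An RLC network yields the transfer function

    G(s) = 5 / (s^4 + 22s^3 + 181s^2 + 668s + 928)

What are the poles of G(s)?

The poles are the roots of the denominator s^4 + 22s^3 + 181s^2 + 668s + 928 = 0.
Trying s = -4: the polynomial evaluates to 0, so (s + 4) is a factor.
Dividing out leaves s^3 + 18s^2 + 109s + 232 = 0.
This factors further as (s + 8)(s^2 + 10s + 29) = 0.

s = -4, -8, -5 ± 2j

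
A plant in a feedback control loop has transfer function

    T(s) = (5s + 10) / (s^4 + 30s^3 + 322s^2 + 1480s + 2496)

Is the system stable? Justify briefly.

The denominator s^4 + 30s^3 + 322s^2 + 1480s + 2496 factors as (s + 8)(s^2 + 10s + 26)(s + 12), giving poles at s = -8, -5 ± j, -12.
Since all poles lie strictly in the left half-plane, the system is stable.

stable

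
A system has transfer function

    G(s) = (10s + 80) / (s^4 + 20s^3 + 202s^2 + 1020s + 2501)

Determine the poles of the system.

s = -5 ± 4j, -5 ± 6j

The poles are the roots of the denominator s^4 + 20s^3 + 202s^2 + 1020s + 2501 = 0.
No real roots exist; factor into two real quadratics: (s^2 + 10s + 41)(s^2 + 10s + 61) = 0.
Each quadratic gives a conjugate pair via the quadratic formula.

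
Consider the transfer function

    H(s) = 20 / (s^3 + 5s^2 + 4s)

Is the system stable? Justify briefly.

The denominator s^3 + 5s^2 + 4s factors as s(s + 4)(s + 1), giving poles at s = 0, -4, -1.
Since the simple pole(s) at s = 0 lie on the jω-axis with none in the right half-plane, the system is marginally stable.

marginally stable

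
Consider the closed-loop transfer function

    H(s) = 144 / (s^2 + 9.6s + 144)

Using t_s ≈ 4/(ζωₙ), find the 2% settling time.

Comparing s^2 + 9.6s + 144 to s^2 + 2ζωₙs + ωₙ²: ωₙ = 12 rad/s and ζ = 9.6/(2·12) = 0.4.
ζωₙ = 9.6/2 = 4.8, so t_s ≈ 4/(ζωₙ) = 4/4.8 ≈ 0.8333 s.

t_s ≈ 0.8333 s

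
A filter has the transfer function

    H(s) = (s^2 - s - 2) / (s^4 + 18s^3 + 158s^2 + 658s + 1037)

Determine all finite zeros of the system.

Set the numerator to zero: s^2 - s - 2 = 0.
Factoring: (s - 2)(s + 1) = 0.

s = 2, -1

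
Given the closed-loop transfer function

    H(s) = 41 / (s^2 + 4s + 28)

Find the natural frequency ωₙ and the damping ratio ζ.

Compare the denominator to the standard form s^2 + 2ζωₙs + ωₙ².
ωₙ² = 28, so ωₙ = √28 ≈ 5.292 rad/s.
2ζωₙ = 4, so ζ = 4/(2·√28) ≈ 0.3780.

ωₙ ≈ 5.292 rad/s, ζ ≈ 0.3780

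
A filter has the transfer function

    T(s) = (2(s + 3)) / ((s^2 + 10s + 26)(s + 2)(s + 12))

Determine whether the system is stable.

The poles can be read from the denominator factors: s = -5 + j, -5 - j, -2, -12.
Since all poles lie strictly in the left half-plane, the system is stable.

stable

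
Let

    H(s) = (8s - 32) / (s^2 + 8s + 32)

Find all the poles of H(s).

The poles are the roots of the denominator s^2 + 8s + 32 = 0.
Using the quadratic formula: s = (-8 ± √(-64))/2 = -4 ± 4j.

s = -4 ± 4j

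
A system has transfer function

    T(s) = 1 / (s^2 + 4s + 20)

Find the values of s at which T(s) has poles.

The poles are the roots of the denominator s^2 + 4s + 20 = 0.
Using the quadratic formula: s = (-4 ± √(-64))/2 = -2 ± 4j.

s = -2 ± 4j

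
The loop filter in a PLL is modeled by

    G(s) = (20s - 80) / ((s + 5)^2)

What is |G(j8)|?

|G(j8)| ≈ 2.010

Substitute s = j8: numerator = -80 + j160, denominator = -39 + j80.
|G(j8)| = |-80 + j160| / |-39 + j80| = 178.89 / 89 ≈ 2.010.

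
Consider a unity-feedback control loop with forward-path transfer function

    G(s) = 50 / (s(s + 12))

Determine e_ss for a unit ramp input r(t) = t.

e_ss = 0.2400

G(s) has one pole at the origin.
This is a Type 1 system. Kv = lim_{s→0} s·G(s) = 50/12 = 25/6.
e_ss = 1/Kv = 1/(25/6) = 6/25 ≈ 0.2400.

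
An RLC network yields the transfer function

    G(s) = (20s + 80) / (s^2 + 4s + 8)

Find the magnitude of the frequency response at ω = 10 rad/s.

|G(j10)| ≈ 2.147

Substitute s = j10: numerator = 80 + j200, denominator = -92 + j40.
|G(j10)| = |80 + j200| / |-92 + j40| = 215.41 / 100.32 ≈ 2.147.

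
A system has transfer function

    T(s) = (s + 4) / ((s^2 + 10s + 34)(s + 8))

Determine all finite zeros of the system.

s = -4

Set the numerator to zero: s + 4 = 0.
So s = -4.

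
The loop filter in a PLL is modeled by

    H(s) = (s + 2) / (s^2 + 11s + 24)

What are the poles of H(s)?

s = -3, -8

The poles are the roots of the denominator s^2 + 11s + 24 = 0.
Factoring: (s + 3)(s + 8) = 0, so s = -3 and s = -8.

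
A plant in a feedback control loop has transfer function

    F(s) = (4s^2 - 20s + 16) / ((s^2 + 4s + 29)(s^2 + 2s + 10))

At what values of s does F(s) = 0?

s = 4, 1

Set the numerator to zero: 4s^2 - 20s + 16 = 0, i.e. 4·(s^2 - 5s + 4) = 0.
Factoring: (s - 4)(s - 1) = 0.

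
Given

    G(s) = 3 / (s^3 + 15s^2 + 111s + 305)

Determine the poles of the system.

The poles are the roots of the denominator s^3 + 15s^2 + 111s + 305 = 0.
Trying s = -5: the polynomial evaluates to 0, so (s + 5) is a factor.
Dividing out leaves s^2 + 10s + 61 = 0.
The quadratic formula then gives s = -5 ± 6j.

s = -5 ± 6j, -5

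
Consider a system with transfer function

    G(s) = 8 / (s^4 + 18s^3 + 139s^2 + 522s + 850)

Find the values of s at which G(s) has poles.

The poles are the roots of the denominator s^4 + 18s^3 + 139s^2 + 522s + 850 = 0.
No real roots exist; factor into two real quadratics: (s^2 + 8s + 25)(s^2 + 10s + 34) = 0.
Each quadratic gives a conjugate pair via the quadratic formula.

s = -4 ± 3j, -5 ± 3j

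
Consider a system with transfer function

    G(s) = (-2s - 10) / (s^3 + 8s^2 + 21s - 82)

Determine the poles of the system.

s = -5 ± 4j, 2

The poles are the roots of the denominator s^3 + 8s^2 + 21s - 82 = 0.
Trying s = 2: the polynomial evaluates to 0, so (s - 2) is a factor.
Dividing out leaves s^2 + 10s + 41 = 0.
The quadratic formula then gives s = -5 ± 4j.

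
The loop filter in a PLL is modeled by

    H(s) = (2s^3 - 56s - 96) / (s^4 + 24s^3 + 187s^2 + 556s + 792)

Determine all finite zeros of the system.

Set the numerator to zero: 2s^3 - 56s - 96 = 0, i.e. 2·(s^3 - 28s - 48) = 0.
Factoring: (s + 2)(s + 4)(s - 6) = 0.

s = -2, -4, 6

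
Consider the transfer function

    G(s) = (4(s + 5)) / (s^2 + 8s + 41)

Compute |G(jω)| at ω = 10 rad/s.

Substitute s = j10: numerator = 20 + j40, denominator = -59 + j80.
|G(j10)| = |20 + j40| / |-59 + j80| = 44.721 / 99.403 ≈ 0.4499.

|G(j10)| ≈ 0.4499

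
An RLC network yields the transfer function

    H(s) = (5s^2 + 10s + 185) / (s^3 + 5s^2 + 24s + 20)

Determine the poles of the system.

The poles are the roots of the denominator s^3 + 5s^2 + 24s + 20 = 0.
Trying s = -1: the polynomial evaluates to 0, so (s + 1) is a factor.
Dividing out leaves s^2 + 4s + 20 = 0.
The quadratic formula then gives s = -2 ± 4j.

s = -2 ± 4j, -1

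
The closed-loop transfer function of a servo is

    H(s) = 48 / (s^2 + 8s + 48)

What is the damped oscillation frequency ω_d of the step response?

ω_d ≈ 5.657 rad/s

Comparing s^2 + 8s + 48 to s^2 + 2ζωₙs + ωₙ²: ωₙ = √48 ≈ 6.928 rad/s and ζ = 8/(2·√48) ≈ 0.5774.
ζωₙ = 8/2 = 4, so ω_d = ωₙ√(1−ζ²) = √(ωₙ² − (ζωₙ)²) = √(48 − 4²) = √32 ≈ 5.657 rad/s.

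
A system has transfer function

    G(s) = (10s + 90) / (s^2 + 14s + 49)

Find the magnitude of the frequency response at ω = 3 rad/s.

Substitute s = j3: numerator = 90 + j30, denominator = 40 + j42.
|G(j3)| = |90 + j30| / |40 + j42| = 94.868 / 58 ≈ 1.636.

|G(j3)| ≈ 1.636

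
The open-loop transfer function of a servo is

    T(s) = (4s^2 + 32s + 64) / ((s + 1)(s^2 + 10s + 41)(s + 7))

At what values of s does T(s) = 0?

s = -4, -4

Set the numerator to zero: 4s^2 + 32s + 64 = 0, i.e. 4·(s^2 + 8s + 16) = 0.
Factoring: (s + 4)^2 = 0.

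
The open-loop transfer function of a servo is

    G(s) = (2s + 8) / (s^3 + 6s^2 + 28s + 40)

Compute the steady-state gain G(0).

Set s = 0: G(0) = (8) / (40) = 1/5.

G(0) = 1/5 ≈ 0.2000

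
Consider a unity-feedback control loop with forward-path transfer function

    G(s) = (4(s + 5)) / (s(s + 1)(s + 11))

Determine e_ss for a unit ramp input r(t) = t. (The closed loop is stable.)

G(s) has one pole at the origin.
This is a Type 1 system. Kv = lim_{s→0} s·G(s) = 20/11.
e_ss = 1/Kv = 1/(20/11) = 11/20 ≈ 0.5500.

e_ss = 0.5500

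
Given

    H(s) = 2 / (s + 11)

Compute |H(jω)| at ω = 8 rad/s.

|H(j8)| ≈ 0.1470

Substitute s = j8: numerator = 2, denominator = 11 + j8.
|H(j8)| = |2| / |11 + j8| = 2 / 13.601 ≈ 0.1470.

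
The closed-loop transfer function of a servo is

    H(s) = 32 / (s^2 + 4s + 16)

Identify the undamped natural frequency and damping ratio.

Compare the denominator to the standard form s^2 + 2ζωₙs + ωₙ².
ωₙ² = 16, so ωₙ = 4 rad/s.
2ζωₙ = 4, so ζ = 4/(2·4) = 0.5.

ωₙ = 4 rad/s, ζ = 0.5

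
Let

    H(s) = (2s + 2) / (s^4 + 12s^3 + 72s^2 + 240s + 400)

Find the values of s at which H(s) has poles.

s = -4 + 2j, -4 - 2j, -2 + 4j, -2 - 4j

The poles are the roots of the denominator s^4 + 12s^3 + 72s^2 + 240s + 400 = 0.
No real roots exist; factor into two real quadratics: (s^2 + 8s + 20)(s^2 + 4s + 20) = 0.
Each quadratic gives a conjugate pair via the quadratic formula.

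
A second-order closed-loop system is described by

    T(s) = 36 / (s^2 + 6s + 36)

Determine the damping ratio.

ζ = 0.5

Compare the denominator to the standard form s^2 + 2ζωₙs + ωₙ².
ωₙ² = 36, so ωₙ = 6 rad/s.
2ζωₙ = 6, so ζ = 6/(2·6) = 0.5.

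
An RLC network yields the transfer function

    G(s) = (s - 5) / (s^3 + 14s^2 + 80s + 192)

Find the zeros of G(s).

s = 5

Set the numerator to zero: s - 5 = 0.
So s = 5.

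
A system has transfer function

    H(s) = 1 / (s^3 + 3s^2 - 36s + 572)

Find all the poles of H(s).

s = 4 + 6j, 4 - 6j, -11

The poles are the roots of the denominator s^3 + 3s^2 - 36s + 572 = 0.
Trying s = -11: the polynomial evaluates to 0, so (s + 11) is a factor.
Dividing out leaves s^2 - 8s + 52 = 0.
The quadratic formula then gives s = 4 ± 6j.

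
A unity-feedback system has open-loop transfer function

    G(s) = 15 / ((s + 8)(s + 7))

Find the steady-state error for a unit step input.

G(s) has no poles at the origin.
This is a Type 0 system. Kp = lim_{s→0} G(s) = 15/56.
e_ss = 1/(1 + Kp) = 1/(1 + 15/56) = 56/71 ≈ 0.7887.

e_ss = 0.7887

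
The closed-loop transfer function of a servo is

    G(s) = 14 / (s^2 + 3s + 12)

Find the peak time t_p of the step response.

t_p ≈ 1.006 s

Comparing s^2 + 3s + 12 to s^2 + 2ζωₙs + ωₙ²: ωₙ = √12 ≈ 3.464 rad/s and ζ = 3/(2·√12) ≈ 0.4330.
ζωₙ = 3/2 = 1.5, so ω_d = ωₙ√(1−ζ²) = √(ωₙ² − (ζωₙ)²) = √(12 − 1.5²) = √9.75 ≈ 3.122 rad/s.
t_p = π/ω_d = π/3.122 ≈ 1.006 s.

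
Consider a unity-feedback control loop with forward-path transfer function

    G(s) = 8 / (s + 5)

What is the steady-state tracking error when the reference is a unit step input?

G(s) has no poles at the origin.
This is a Type 0 system. Kp = lim_{s→0} G(s) = 8/5.
e_ss = 1/(1 + Kp) = 1/(1 + 8/5) = 5/13 ≈ 0.3846.

e_ss = 0.3846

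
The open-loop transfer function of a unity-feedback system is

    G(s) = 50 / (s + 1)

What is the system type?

The denominator has no factor of s at the origin — no free integrator — so this is a Type 0 system.

Type 0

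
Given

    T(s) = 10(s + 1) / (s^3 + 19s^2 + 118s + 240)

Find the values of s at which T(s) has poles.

s = -5, -6, -8

The poles are the roots of the denominator s^3 + 19s^2 + 118s + 240 = 0.
Trying s = -5: the polynomial evaluates to 0, so (s + 5) is a factor.
Dividing out leaves s^2 + 14s + 48 = 0.
Factoring the quadratic: (s + 6)(s + 8) = 0.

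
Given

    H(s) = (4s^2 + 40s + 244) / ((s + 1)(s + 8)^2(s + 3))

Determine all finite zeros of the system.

Set the numerator to zero: 4s^2 + 40s + 244 = 0, i.e. 4·(s^2 + 10s + 61) = 0.
Factoring: (s^2 + 10s + 61) = 0.

s = -5 + 6j, -5 - 6j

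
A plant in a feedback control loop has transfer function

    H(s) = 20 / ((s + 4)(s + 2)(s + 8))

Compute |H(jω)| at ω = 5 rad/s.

Substitute s = j5: numerator = 20, denominator = -286 + j155.
|H(j5)| = |20| / |-286 + j155| = 20 / 325.30 ≈ 0.06148.

|H(j5)| ≈ 0.06148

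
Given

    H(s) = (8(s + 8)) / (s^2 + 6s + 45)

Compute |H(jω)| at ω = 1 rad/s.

|H(j1)| ≈ 1.452

Substitute s = j1: numerator = 64 + j8, denominator = 44 + j6.
|H(j1)| = |64 + j8| / |44 + j6| = 64.498 / 44.407 ≈ 1.452.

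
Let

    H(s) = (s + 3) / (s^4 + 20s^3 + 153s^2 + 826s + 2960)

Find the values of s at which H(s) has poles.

s = -1 + 6j, -1 - 6j, -10, -8

The poles are the roots of the denominator s^4 + 20s^3 + 153s^2 + 826s + 2960 = 0.
Trying s = -10: the polynomial evaluates to 0, so (s + 10) is a factor.
Dividing out leaves s^3 + 10s^2 + 53s + 296 = 0.
This factors further as (s^2 + 2s + 37)(s + 8) = 0.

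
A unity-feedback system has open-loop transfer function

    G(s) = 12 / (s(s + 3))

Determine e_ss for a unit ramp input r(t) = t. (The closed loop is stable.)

G(s) has one pole at the origin.
This is a Type 1 system. Kv = lim_{s→0} s·G(s) = 12/3 = 4.
e_ss = 1/Kv = 1/(4) = 1/4 ≈ 0.2500.

e_ss = 0.2500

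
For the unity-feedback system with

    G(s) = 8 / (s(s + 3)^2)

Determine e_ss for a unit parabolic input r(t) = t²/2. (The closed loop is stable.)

e_ss = ∞

G(s) has one pole at the origin.
This is a Type 1 system; Ka = lim_{s→0} s^2·G(s) = 0, so the steady-state error for a parabola input is infinite.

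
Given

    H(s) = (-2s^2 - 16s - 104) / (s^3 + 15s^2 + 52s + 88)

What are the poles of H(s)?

The poles are the roots of the denominator s^3 + 15s^2 + 52s + 88 = 0.
Trying s = -11: the polynomial evaluates to 0, so (s + 11) is a factor.
Dividing out leaves s^2 + 4s + 8 = 0.
The quadratic formula then gives s = -2 ± 2j.

s = -2 + 2j, -2 - 2j, -11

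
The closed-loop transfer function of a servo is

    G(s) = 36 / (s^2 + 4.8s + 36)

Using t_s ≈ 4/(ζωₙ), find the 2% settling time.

t_s ≈ 1.667 s

Comparing s^2 + 4.8s + 36 to s^2 + 2ζωₙs + ωₙ²: ωₙ = 6 rad/s and ζ = 4.8/(2·6) = 0.4.
ζωₙ = 4.8/2 = 2.4, so t_s ≈ 4/(ζωₙ) = 4/2.4 ≈ 1.667 s.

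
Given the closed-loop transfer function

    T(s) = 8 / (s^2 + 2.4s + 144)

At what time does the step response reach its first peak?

Comparing s^2 + 2.4s + 144 to s^2 + 2ζωₙs + ωₙ²: ωₙ = 12 rad/s and ζ = 2.4/(2·12) = 0.1.
ζωₙ = 2.4/2 = 1.2, so ω_d = ωₙ√(1−ζ²) = √(ωₙ² − (ζωₙ)²) = √(144 − 1.2²) = √142.56 ≈ 11.94 rad/s.
t_p = π/ω_d = π/11.94 ≈ 0.2631 s.

t_p ≈ 0.2631 s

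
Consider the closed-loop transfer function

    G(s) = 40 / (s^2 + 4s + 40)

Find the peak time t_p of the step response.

Comparing s^2 + 4s + 40 to s^2 + 2ζωₙs + ωₙ²: ωₙ = √40 ≈ 6.325 rad/s and ζ = 4/(2·√40) ≈ 0.3162.
ζωₙ = 4/2 = 2, so ω_d = ωₙ√(1−ζ²) = √(ωₙ² − (ζωₙ)²) = √(40 − 2²) = √36 = 6 rad/s.
t_p = π/ω_d = π/6 ≈ 0.5236 s.

t_p ≈ 0.5236 s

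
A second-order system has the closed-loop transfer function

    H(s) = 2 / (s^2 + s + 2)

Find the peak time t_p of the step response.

t_p ≈ 2.375 s

Comparing s^2 + s + 2 to s^2 + 2ζωₙs + ωₙ²: ωₙ = √2 ≈ 1.414 rad/s and ζ = 1/(2·√2) ≈ 0.3536.
ζωₙ = 1/2 = 0.5, so ω_d = ωₙ√(1−ζ²) = √(ωₙ² − (ζωₙ)²) = √(2 − 0.5²) = √1.75 ≈ 1.323 rad/s.
t_p = π/ω_d = π/1.323 ≈ 2.375 s.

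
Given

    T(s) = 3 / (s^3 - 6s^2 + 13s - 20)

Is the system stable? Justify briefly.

The denominator s^3 - 6s^2 + 13s - 20 factors as (s^2 - 2s + 5)(s - 4), giving poles at s = 1 + 2j, 1 - 2j, 4.
Since the pole(s) at s = 1 + 2j, 1 - 2j, 4 lie in the right half-plane, the system is unstable.

unstable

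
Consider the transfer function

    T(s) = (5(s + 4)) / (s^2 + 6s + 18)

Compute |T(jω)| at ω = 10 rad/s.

|T(j10)| ≈ 0.5300

Substitute s = j10: numerator = 20 + j50, denominator = -82 + j60.
|T(j10)| = |20 + j50| / |-82 + j60| = 53.852 / 101.61 ≈ 0.5300.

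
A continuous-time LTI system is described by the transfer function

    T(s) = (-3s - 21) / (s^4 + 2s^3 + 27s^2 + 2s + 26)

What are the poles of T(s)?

The poles are the roots of the denominator s^4 + 2s^3 + 27s^2 + 2s + 26 = 0.
No real roots exist; factor into two real quadratics: (s^2 + 1)(s^2 + 2s + 26) = 0.
Each quadratic gives a conjugate pair via the quadratic formula.

s = j, -j, -1 + 5j, -1 - 5j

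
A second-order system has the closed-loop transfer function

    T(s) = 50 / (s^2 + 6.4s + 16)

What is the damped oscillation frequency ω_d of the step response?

ω_d = 2.400 rad/s

Comparing s^2 + 6.4s + 16 to s^2 + 2ζωₙs + ωₙ²: ωₙ = 4 rad/s and ζ = 6.4/(2·4) = 0.8.
ζωₙ = 6.4/2 = 3.2, so ω_d = ωₙ√(1−ζ²) = √(ωₙ² − (ζωₙ)²) = √(16 − 3.2²) = √5.76 = 2.400 rad/s.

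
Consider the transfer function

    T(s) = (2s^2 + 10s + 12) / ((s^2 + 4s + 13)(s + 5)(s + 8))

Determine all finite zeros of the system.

Set the numerator to zero: 2s^2 + 10s + 12 = 0, i.e. 2·(s^2 + 5s + 6) = 0.
Factoring: (s + 2)(s + 3) = 0.

s = -2, -3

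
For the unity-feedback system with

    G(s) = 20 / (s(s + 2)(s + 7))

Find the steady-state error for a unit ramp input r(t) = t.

G(s) has one pole at the origin.
This is a Type 1 system. Kv = lim_{s→0} s·G(s) = 20/14 = 10/7.
e_ss = 1/Kv = 1/(10/7) = 7/10 ≈ 0.7000.

e_ss = 0.7000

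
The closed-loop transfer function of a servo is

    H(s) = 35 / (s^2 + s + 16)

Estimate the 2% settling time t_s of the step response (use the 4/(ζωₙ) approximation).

Comparing s^2 + s + 16 to s^2 + 2ζωₙs + ωₙ²: ωₙ = 4 rad/s and ζ = 1/(2·4) = 0.125.
ζωₙ = 1/2 = 0.5, so t_s ≈ 4/(ζωₙ) = 4/0.5 = 8 s.

t_s ≈ 8 s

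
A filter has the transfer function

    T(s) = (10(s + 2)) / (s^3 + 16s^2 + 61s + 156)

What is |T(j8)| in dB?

Substitute s = j8: numerator = 20 + j80, denominator = -868 - j24.
|T(j8)| = |20 + j80| / |-868 - j24| = 82.462 / 868.33 ≈ 0.09497.
In decibels: 20·log₁₀(0.09497) ≈ -20.4 dB.

|T(j8)|_dB ≈ -20.4 dB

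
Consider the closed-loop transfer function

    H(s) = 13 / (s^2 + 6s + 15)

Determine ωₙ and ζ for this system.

ωₙ ≈ 3.873 rad/s, ζ ≈ 0.7746

Compare the denominator to the standard form s^2 + 2ζωₙs + ωₙ².
ωₙ² = 15, so ωₙ = √15 ≈ 3.873 rad/s.
2ζωₙ = 6, so ζ = 6/(2·√15) ≈ 0.7746.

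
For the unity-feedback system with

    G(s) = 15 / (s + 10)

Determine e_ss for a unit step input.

G(s) has no poles at the origin.
This is a Type 0 system. Kp = lim_{s→0} G(s) = 15/10 = 3/2.
e_ss = 1/(1 + Kp) = 1/(1 + 3/2) = 2/5 ≈ 0.4000.

e_ss = 0.4000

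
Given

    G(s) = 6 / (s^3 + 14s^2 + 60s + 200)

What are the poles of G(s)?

s = -2 + 4j, -2 - 4j, -10

The poles are the roots of the denominator s^3 + 14s^2 + 60s + 200 = 0.
Trying s = -10: the polynomial evaluates to 0, so (s + 10) is a factor.
Dividing out leaves s^2 + 4s + 20 = 0.
The quadratic formula then gives s = -2 ± 4j.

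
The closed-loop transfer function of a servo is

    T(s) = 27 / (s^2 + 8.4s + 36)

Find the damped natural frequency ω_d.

Comparing s^2 + 8.4s + 36 to s^2 + 2ζωₙs + ωₙ²: ωₙ = 6 rad/s and ζ = 8.4/(2·6) = 0.7.
ζωₙ = 8.4/2 = 4.2, so ω_d = ωₙ√(1−ζ²) = √(ωₙ² − (ζωₙ)²) = √(36 − 4.2²) = √18.36 ≈ 4.285 rad/s.

ω_d ≈ 4.285 rad/s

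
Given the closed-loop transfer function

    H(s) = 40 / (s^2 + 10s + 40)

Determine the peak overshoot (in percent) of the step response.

Comparing s^2 + 10s + 40 to s^2 + 2ζωₙs + ωₙ²: ωₙ = √40 ≈ 6.325 rad/s and ζ = 10/(2·√40) ≈ 0.7906.
%OS = 100·exp(−πζ/√(1−ζ²)) = 100·exp(−π·0.7906/√(1−0.7906²)) ≈ 1.73%.

%OS ≈ 1.73%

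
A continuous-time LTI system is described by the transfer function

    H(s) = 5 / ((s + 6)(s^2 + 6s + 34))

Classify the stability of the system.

The poles can be read from the denominator factors: s = -6, -3 + 5j, -3 - 5j.
Since all poles lie strictly in the left half-plane, the system is stable.

stable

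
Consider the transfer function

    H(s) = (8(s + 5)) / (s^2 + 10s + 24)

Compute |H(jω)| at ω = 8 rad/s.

Substitute s = j8: numerator = 40 + j64, denominator = -40 + j80.
|H(j8)| = |40 + j64| / |-40 + j80| = 75.472 / 89.443 ≈ 0.8438.

|H(j8)| ≈ 0.8438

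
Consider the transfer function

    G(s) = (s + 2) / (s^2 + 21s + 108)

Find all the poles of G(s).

s = -12, -9

The poles are the roots of the denominator s^2 + 21s + 108 = 0.
Factoring: (s + 12)(s + 9) = 0, so s = -12 and s = -9.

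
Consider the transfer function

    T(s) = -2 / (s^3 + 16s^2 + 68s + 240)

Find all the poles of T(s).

The poles are the roots of the denominator s^3 + 16s^2 + 68s + 240 = 0.
Trying s = -12: the polynomial evaluates to 0, so (s + 12) is a factor.
Dividing out leaves s^2 + 4s + 20 = 0.
The quadratic formula then gives s = -2 ± 4j.

s = -2 ± 4j, -12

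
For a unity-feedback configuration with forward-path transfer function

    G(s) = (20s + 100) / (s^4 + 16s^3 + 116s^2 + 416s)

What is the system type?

Type 1

Factor s from the denominator: s^4 + 16s^3 + 116s^2 + 416s = s·(s^3 + 16s^2 + 116s + 416).
There is 1 pole at the origin, so the system is Type 1.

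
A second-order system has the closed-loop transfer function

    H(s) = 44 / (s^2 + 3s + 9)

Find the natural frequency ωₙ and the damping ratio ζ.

Compare the denominator to the standard form s^2 + 2ζωₙs + ωₙ².
ωₙ² = 9, so ωₙ = 3 rad/s.
2ζωₙ = 3, so ζ = 3/(2·3) = 0.5.
With ζ = 0.5 the response is underdamped.

ωₙ = 3 rad/s, ζ = 0.5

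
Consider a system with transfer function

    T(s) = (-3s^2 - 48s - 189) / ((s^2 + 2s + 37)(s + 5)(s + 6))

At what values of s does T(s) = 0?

s = -7, -9

Set the numerator to zero: -3s^2 - 48s - 189 = 0, i.e. -3·(s^2 + 16s + 63) = 0.
Factoring: (s + 7)(s + 9) = 0.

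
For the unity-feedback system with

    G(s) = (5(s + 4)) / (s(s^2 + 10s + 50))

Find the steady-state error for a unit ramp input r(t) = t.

G(s) has one pole at the origin.
This is a Type 1 system. Kv = lim_{s→0} s·G(s) = 20/50 = 2/5.
e_ss = 1/Kv = 1/(2/5) = 5/2 ≈ 2.500.

e_ss = 2.500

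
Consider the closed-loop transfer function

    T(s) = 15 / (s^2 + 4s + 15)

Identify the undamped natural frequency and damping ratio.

ωₙ ≈ 3.873 rad/s, ζ ≈ 0.5164

Compare the denominator to the standard form s^2 + 2ζωₙs + ωₙ².
ωₙ² = 15, so ωₙ = √15 ≈ 3.873 rad/s.
2ζωₙ = 4, so ζ = 4/(2·√15) ≈ 0.5164.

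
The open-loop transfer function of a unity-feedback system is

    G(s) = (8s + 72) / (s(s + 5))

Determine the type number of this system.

The denominator has 1 factor of s at the origin (free integrator), so this is a Type 1 system.

Type 1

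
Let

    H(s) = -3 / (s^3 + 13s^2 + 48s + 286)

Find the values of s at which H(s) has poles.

The poles are the roots of the denominator s^3 + 13s^2 + 48s + 286 = 0.
Trying s = -11: the polynomial evaluates to 0, so (s + 11) is a factor.
Dividing out leaves s^2 + 2s + 26 = 0.
The quadratic formula then gives s = -1 ± 5j.

s = -1 + 5j, -1 - 5j, -11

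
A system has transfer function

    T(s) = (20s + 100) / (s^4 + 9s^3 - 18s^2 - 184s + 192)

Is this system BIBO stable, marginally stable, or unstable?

unstable

The denominator s^4 + 9s^3 - 18s^2 - 184s + 192 factors as (s + 8)(s + 6)(s - 1)(s - 4), giving poles at s = -8, -6, 1, 4.
Since the pole(s) at s = 1, 4 lie in the right half-plane, the system is unstable.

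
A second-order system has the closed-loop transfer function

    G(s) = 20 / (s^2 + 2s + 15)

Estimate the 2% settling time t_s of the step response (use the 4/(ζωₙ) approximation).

t_s ≈ 4 s

Comparing s^2 + 2s + 15 to s^2 + 2ζωₙs + ωₙ²: ωₙ = √15 ≈ 3.873 rad/s and ζ = 2/(2·√15) ≈ 0.2582.
ζωₙ = 2/2 = 1, so t_s ≈ 4/(ζωₙ) = 4/1 = 4 s.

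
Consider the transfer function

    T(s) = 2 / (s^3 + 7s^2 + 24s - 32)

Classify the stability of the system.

unstable

The denominator s^3 + 7s^2 + 24s - 32 factors as (s^2 + 8s + 32)(s - 1), giving poles at s = -4 + 4j, -4 - 4j, 1.
Since the pole(s) at s = 1 lie in the right half-plane, the system is unstable.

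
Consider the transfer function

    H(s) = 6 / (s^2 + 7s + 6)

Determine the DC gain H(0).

Set s = 0: H(0) = (6) / (6) = 1.

H(0) = 1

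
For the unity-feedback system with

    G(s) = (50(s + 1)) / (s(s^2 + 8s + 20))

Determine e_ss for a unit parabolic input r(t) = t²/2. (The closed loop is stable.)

G(s) has one pole at the origin.
This is a Type 1 system; Ka = lim_{s→0} s^2·G(s) = 0, so the steady-state error for a parabola input is infinite.

e_ss = ∞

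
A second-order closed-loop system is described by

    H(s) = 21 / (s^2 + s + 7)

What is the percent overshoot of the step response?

Comparing s^2 + s + 7 to s^2 + 2ζωₙs + ωₙ²: ωₙ = √7 ≈ 2.646 rad/s and ζ = 1/(2·√7) ≈ 0.1890.
%OS = 100·exp(−πζ/√(1−ζ²)) = 100·exp(−π·0.1890/√(1−0.1890²)) ≈ 54.6%.

%OS ≈ 54.6%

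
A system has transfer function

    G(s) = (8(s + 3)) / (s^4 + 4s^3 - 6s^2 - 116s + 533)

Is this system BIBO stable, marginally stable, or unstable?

unstable

The denominator s^4 + 4s^3 - 6s^2 - 116s + 533 factors as (s^2 + 10s + 41)(s^2 - 6s + 13), giving poles at s = -5 ± 4j, 3 ± 2j.
Since the pole(s) at s = 3 + 2j, 3 - 2j lie in the right half-plane, the system is unstable.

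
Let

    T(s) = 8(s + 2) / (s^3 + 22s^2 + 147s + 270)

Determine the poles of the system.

The poles are the roots of the denominator s^3 + 22s^2 + 147s + 270 = 0.
Trying s = -10: the polynomial evaluates to 0, so (s + 10) is a factor.
Dividing out leaves s^2 + 12s + 27 = 0.
Factoring the quadratic: (s + 3)(s + 9) = 0.

s = -10, -3, -9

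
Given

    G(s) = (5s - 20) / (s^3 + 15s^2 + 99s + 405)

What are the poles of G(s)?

The poles are the roots of the denominator s^3 + 15s^2 + 99s + 405 = 0.
Trying s = -9: the polynomial evaluates to 0, so (s + 9) is a factor.
Dividing out leaves s^2 + 6s + 45 = 0.
The quadratic formula then gives s = -3 ± 6j.

s = -3 + 6j, -3 - 6j, -9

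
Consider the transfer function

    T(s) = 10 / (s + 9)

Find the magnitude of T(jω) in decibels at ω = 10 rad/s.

Substitute s = j10: numerator = 10, denominator = 9 + j10.
|T(j10)| = |10| / |9 + j10| = 10 / 13.454 ≈ 0.7433.
In decibels: 20·log₁₀(0.7433) ≈ -2.58 dB.

|T(j10)|_dB ≈ -2.58 dB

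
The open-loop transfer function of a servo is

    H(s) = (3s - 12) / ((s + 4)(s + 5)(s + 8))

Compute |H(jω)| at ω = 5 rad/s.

Substitute s = j5: numerator = -12 + j15, denominator = -265 + j335.
|H(j5)| = |-12 + j15| / |-265 + j335| = 19.209 / 427.14 ≈ 0.04497.

|H(j5)| ≈ 0.04497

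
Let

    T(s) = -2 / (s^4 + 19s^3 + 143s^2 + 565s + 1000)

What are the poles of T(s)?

The poles are the roots of the denominator s^4 + 19s^3 + 143s^2 + 565s + 1000 = 0.
Trying s = -8: the polynomial evaluates to 0, so (s + 8) is a factor.
Dividing out leaves s^3 + 11s^2 + 55s + 125 = 0.
This factors further as (s + 5)(s^2 + 6s + 25) = 0.

s = -8, -5, -3 + 4j, -3 - 4j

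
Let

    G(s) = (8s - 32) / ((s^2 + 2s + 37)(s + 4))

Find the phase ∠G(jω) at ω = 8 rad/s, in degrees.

∠G(j8) ≈ -96.22°

At s = j8: numerator = -32 + j64, denominator = -236 - j152.
∠G = ∠num − ∠den = 116.57° − (-147.22°) = 263.8°, which wraps to -96.22°.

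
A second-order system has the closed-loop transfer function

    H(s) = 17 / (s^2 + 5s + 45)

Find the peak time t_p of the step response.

Comparing s^2 + 5s + 45 to s^2 + 2ζωₙs + ωₙ²: ωₙ = √45 ≈ 6.708 rad/s and ζ = 5/(2·√45) ≈ 0.3727.
ζωₙ = 5/2 = 2.5, so ω_d = ωₙ√(1−ζ²) = √(ωₙ² − (ζωₙ)²) = √(45 − 2.5²) = √38.75 ≈ 6.225 rad/s.
t_p = π/ω_d = π/6.225 ≈ 0.5047 s.

t_p ≈ 0.5047 s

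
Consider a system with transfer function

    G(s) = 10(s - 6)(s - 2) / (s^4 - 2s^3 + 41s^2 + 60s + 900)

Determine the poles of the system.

s = -2 ± 4j, 3 ± 6j

The poles are the roots of the denominator s^4 - 2s^3 + 41s^2 + 60s + 900 = 0.
No real roots exist; factor into two real quadratics: (s^2 + 4s + 20)(s^2 - 6s + 45) = 0.
Each quadratic gives a conjugate pair via the quadratic formula.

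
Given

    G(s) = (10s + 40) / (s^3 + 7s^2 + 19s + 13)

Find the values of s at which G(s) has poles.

The poles are the roots of the denominator s^3 + 7s^2 + 19s + 13 = 0.
Trying s = -1: the polynomial evaluates to 0, so (s + 1) is a factor.
Dividing out leaves s^2 + 6s + 13 = 0.
The quadratic formula then gives s = -3 ± 2j.

s = -3 + 2j, -3 - 2j, -1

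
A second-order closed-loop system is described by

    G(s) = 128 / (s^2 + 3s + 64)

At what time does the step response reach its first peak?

Comparing s^2 + 3s + 64 to s^2 + 2ζωₙs + ωₙ²: ωₙ = 8 rad/s and ζ = 3/(2·8) = 0.1875.
ζωₙ = 3/2 = 1.5, so ω_d = ωₙ√(1−ζ²) = √(ωₙ² − (ζωₙ)²) = √(64 − 1.5²) = √61.75 ≈ 7.858 rad/s.
t_p = π/ω_d = π/7.858 ≈ 0.3998 s.

t_p ≈ 0.3998 s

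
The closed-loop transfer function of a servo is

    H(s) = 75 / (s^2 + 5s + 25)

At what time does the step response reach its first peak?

Comparing s^2 + 5s + 25 to s^2 + 2ζωₙs + ωₙ²: ωₙ = 5 rad/s and ζ = 5/(2·5) = 0.5.
ζωₙ = 5/2 = 2.5, so ω_d = ωₙ√(1−ζ²) = √(ωₙ² − (ζωₙ)²) = √(25 − 2.5²) = √18.75 ≈ 4.330 rad/s.
t_p = π/ω_d = π/4.330 ≈ 0.7255 s.

t_p ≈ 0.7255 s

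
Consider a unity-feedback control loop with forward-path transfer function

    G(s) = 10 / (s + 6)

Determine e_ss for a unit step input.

G(s) has no poles at the origin.
This is a Type 0 system. Kp = lim_{s→0} G(s) = 10/6 = 5/3.
e_ss = 1/(1 + Kp) = 1/(1 + 5/3) = 3/8 ≈ 0.3750.

e_ss = 0.3750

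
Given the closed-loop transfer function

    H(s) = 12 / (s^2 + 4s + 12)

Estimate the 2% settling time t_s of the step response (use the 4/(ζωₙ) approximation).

t_s ≈ 2 s

Comparing s^2 + 4s + 12 to s^2 + 2ζωₙs + ωₙ²: ωₙ = √12 ≈ 3.464 rad/s and ζ = 4/(2·√12) ≈ 0.5774.
ζωₙ = 4/2 = 2, so t_s ≈ 4/(ζωₙ) = 4/2 = 2 s.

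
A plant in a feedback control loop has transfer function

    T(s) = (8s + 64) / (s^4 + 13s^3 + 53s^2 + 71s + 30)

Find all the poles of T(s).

The poles are the roots of the denominator s^4 + 13s^3 + 53s^2 + 71s + 30 = 0.
Trying s = -1: the polynomial evaluates to 0, so (s + 1) is a factor.
Dividing out leaves s^3 + 12s^2 + 41s + 30 = 0.
This factors further as (s + 5)(s + 1)(s + 6) = 0.

s = -1, -5, -1, -6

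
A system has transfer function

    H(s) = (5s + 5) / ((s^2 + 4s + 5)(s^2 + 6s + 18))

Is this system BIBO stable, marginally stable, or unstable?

The poles can be read from the denominator factors: s = -2 + j, -2 - j, -3 + 3j, -3 - 3j.
Since all poles lie strictly in the left half-plane, the system is stable.

stable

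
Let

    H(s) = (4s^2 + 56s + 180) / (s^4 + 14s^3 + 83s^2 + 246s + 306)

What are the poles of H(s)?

s = -4 ± j, -3 ± 3j

The poles are the roots of the denominator s^4 + 14s^3 + 83s^2 + 246s + 306 = 0.
No real roots exist; factor into two real quadratics: (s^2 + 8s + 17)(s^2 + 6s + 18) = 0.
Each quadratic gives a conjugate pair via the quadratic formula.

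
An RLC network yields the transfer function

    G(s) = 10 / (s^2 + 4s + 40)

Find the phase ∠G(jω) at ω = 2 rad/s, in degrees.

∠G(j2) ≈ -12.53°

At s = j2: numerator = 10, denominator = 36 + j8.
∠G = ∠num − ∠den = 0° − (12.529°) = -12.53°.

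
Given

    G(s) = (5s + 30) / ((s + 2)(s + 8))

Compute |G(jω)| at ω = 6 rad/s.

|G(j6)| ≈ 0.6708

Substitute s = j6: numerator = 30 + j30, denominator = -20 + j60.
|G(j6)| = |30 + j30| / |-20 + j60| = 42.426 / 63.246 ≈ 0.6708.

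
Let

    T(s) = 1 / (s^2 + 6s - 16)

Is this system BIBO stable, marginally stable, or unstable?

unstable

The denominator s^2 + 6s - 16 factors as (s + 8)(s - 2), giving poles at s = -8, 2.
Since the pole(s) at s = 2 lie in the right half-plane, the system is unstable.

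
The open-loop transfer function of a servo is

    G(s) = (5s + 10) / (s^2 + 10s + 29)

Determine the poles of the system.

The poles are the roots of the denominator s^2 + 10s + 29 = 0.
Using the quadratic formula: s = (-10 ± √(-16))/2 = -5 ± 2j.

s = -5 + 2j, -5 - 2j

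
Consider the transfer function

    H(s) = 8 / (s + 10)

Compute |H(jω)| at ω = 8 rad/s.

|H(j8)| ≈ 0.6247

Substitute s = j8: numerator = 8, denominator = 10 + j8.
|H(j8)| = |8| / |10 + j8| = 8 / 12.806 ≈ 0.6247.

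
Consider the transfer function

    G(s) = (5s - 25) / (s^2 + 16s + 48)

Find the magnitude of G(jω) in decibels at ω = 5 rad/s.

|G(j5)|_dB ≈ -7.44 dB

Substitute s = j5: numerator = -25 + j25, denominator = 23 + j80.
|G(j5)| = |-25 + j25| / |23 + j80| = 35.355 / 83.241 ≈ 0.4247.
In decibels: 20·log₁₀(0.4247) ≈ -7.44 dB.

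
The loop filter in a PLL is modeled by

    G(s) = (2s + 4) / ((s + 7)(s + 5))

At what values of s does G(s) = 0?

Set the numerator to zero: 2s + 4 = 0, i.e. 2·(s + 2) = 0.
So s = -2.

s = -2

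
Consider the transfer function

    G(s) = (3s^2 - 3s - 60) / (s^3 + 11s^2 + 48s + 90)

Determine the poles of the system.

s = -3 + 3j, -3 - 3j, -5

The poles are the roots of the denominator s^3 + 11s^2 + 48s + 90 = 0.
Trying s = -5: the polynomial evaluates to 0, so (s + 5) is a factor.
Dividing out leaves s^2 + 6s + 18 = 0.
The quadratic formula then gives s = -3 ± 3j.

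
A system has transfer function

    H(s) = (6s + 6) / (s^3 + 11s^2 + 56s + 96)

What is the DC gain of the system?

Set s = 0: H(0) = (6) / (96) = 1/16.

H(0) = 1/16 ≈ 0.06250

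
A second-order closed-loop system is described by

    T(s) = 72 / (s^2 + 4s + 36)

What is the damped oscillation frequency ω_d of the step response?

ω_d ≈ 5.657 rad/s

Comparing s^2 + 4s + 36 to s^2 + 2ζωₙs + ωₙ²: ωₙ = 6 rad/s and ζ = 4/(2·6) ≈ 0.3333.
ζωₙ = 4/2 = 2, so ω_d = ωₙ√(1−ζ²) = √(ωₙ² − (ζωₙ)²) = √(36 − 2²) = √32 ≈ 5.657 rad/s.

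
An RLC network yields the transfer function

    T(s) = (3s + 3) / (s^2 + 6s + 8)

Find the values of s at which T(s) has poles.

The poles are the roots of the denominator s^2 + 6s + 8 = 0.
Factoring: (s + 4)(s + 2) = 0, so s = -4 and s = -2.

s = -4, -2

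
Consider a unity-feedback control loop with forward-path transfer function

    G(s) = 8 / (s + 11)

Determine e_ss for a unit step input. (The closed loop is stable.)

e_ss = 0.5789

G(s) has no poles at the origin.
This is a Type 0 system. Kp = lim_{s→0} G(s) = 8/11.
e_ss = 1/(1 + Kp) = 1/(1 + 8/11) = 11/19 ≈ 0.5789.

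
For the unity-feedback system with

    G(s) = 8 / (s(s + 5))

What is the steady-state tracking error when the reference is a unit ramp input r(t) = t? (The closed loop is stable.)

e_ss = 0.6250

G(s) has one pole at the origin.
This is a Type 1 system. Kv = lim_{s→0} s·G(s) = 8/5.
e_ss = 1/Kv = 1/(8/5) = 5/8 ≈ 0.6250.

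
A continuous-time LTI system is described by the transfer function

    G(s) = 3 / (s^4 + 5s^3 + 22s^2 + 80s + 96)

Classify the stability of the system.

The denominator s^4 + 5s^3 + 22s^2 + 80s + 96 factors as (s^2 + 16)(s + 3)(s + 2), giving poles at s = ±4j, -3, -2.
Since the simple pole(s) at s = 4j, -4j lie on the jω-axis with none in the right half-plane, the system is marginally stable.

marginally stable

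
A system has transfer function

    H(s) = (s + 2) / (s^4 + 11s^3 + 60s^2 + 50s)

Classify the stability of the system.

The denominator s^4 + 11s^3 + 60s^2 + 50s factors as s(s + 1)(s^2 + 10s + 50), giving poles at s = 0, -1, -5 + 5j, -5 - 5j.
Since the simple pole(s) at s = 0 lie on the jω-axis with none in the right half-plane, the system is marginally stable.

marginally stable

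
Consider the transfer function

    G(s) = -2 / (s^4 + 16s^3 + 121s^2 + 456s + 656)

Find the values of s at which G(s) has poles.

s = -4 + 5j, -4 - 5j, -4, -4

The poles are the roots of the denominator s^4 + 16s^3 + 121s^2 + 456s + 656 = 0.
Trying s = -4: the polynomial evaluates to 0, so (s + 4) is a factor.
Dividing out leaves s^3 + 12s^2 + 73s + 164 = 0.
This factors further as (s^2 + 8s + 41)(s + 4) = 0.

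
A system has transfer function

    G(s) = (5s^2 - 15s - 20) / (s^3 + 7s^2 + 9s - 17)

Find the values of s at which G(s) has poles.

The poles are the roots of the denominator s^3 + 7s^2 + 9s - 17 = 0.
Trying s = 1: the polynomial evaluates to 0, so (s - 1) is a factor.
Dividing out leaves s^2 + 8s + 17 = 0.
The quadratic formula then gives s = -4 ± 1j.

s = -4 + j, -4 - j, 1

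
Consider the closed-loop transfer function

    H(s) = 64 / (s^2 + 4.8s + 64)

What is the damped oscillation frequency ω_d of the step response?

ω_d ≈ 7.632 rad/s

Comparing s^2 + 4.8s + 64 to s^2 + 2ζωₙs + ωₙ²: ωₙ = 8 rad/s and ζ = 4.8/(2·8) = 0.3.
ζωₙ = 4.8/2 = 2.4, so ω_d = ωₙ√(1−ζ²) = √(ωₙ² − (ζωₙ)²) = √(64 − 2.4²) = √58.24 ≈ 7.632 rad/s.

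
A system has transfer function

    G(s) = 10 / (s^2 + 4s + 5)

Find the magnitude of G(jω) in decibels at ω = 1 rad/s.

|G(j1)|_dB ≈ 4.95 dB

Substitute s = j1: numerator = 10, denominator = 4 + j4.
|G(j1)| = |10| / |4 + j4| = 10 / 5.6569 ≈ 1.768.
In decibels: 20·log₁₀(1.768) ≈ 4.95 dB.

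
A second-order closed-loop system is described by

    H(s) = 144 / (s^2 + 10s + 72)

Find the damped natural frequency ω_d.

ω_d ≈ 6.856 rad/s

Comparing s^2 + 10s + 72 to s^2 + 2ζωₙs + ωₙ²: ωₙ = √72 ≈ 8.485 rad/s and ζ = 10/(2·√72) ≈ 0.5893.
ζωₙ = 10/2 = 5, so ω_d = ωₙ√(1−ζ²) = √(ωₙ² − (ζωₙ)²) = √(72 − 5²) = √47 ≈ 6.856 rad/s.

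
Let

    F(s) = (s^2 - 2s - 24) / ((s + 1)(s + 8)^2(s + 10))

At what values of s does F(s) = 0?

s = -4, 6

Set the numerator to zero: s^2 - 2s - 24 = 0.
Factoring: (s + 4)(s - 6) = 0.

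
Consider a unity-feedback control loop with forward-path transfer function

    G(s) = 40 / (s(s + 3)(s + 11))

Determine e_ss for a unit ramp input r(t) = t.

e_ss = 0.8250

G(s) has one pole at the origin.
This is a Type 1 system. Kv = lim_{s→0} s·G(s) = 40/33.
e_ss = 1/Kv = 1/(40/33) = 33/40 ≈ 0.8250.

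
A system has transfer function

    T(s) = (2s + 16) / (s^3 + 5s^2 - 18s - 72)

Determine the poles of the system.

s = 4, -6, -3

The poles are the roots of the denominator s^3 + 5s^2 - 18s - 72 = 0.
Trying s = 4: the polynomial evaluates to 0, so (s - 4) is a factor.
Dividing out leaves s^2 + 9s + 18 = 0.
Factoring the quadratic: (s + 6)(s + 3) = 0.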